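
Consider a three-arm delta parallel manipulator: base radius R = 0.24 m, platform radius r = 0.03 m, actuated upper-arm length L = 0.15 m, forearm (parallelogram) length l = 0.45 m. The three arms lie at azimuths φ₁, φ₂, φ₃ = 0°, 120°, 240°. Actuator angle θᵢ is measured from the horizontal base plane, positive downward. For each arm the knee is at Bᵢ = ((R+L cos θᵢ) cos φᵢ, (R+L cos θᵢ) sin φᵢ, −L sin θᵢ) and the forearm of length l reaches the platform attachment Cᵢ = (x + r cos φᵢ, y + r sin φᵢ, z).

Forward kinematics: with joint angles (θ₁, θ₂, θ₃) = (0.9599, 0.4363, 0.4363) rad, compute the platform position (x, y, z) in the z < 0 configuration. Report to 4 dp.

O1 = (0.2960·cos0.0°, 0.2960·sin0.0°, -0.1229) = (0.2960, 0.0000, -0.1229)
arm 2 at φ=120.0°: ρ2 = 0.3459;  O2 = (-0.1730, 0.2996, -0.0634)
O3 = (0.3459·cos240.0°, 0.3459·sin240.0°, -0.0634) = (-0.1730, -0.2996, -0.0634)
subtract pairs → two planes through P
linear system: -0.9380x+0.5992y = 0.0210−0.1190z; -0.9380x+-0.5992y = 0.0210−0.1190z
det = 1.1241;  x = -0.0223+0.1268z,  y = 0.0000+0.0000z
sphere 1 gives Az²+Bz+C=0 with A=1.0161, B=0.1650, C=-0.0860;  B²−4AC=0.3769;  roots -0.3833, 0.2209;  negative root z = -0.3833
x = -0.0710, y = 0.0000

(-0.0710, 0.0000, -0.3833)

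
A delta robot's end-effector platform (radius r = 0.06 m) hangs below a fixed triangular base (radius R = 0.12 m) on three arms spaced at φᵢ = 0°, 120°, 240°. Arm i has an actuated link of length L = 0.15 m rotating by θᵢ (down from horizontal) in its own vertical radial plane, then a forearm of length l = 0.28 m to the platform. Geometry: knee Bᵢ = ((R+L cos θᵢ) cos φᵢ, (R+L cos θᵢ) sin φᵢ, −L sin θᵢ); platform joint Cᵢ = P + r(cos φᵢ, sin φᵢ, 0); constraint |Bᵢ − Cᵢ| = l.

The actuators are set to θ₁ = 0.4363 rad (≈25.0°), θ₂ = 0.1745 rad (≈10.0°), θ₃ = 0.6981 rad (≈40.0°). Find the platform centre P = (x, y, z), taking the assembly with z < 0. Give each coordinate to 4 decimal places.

φ1=0.0°: virtual centre (0.1959, 0.0000, -0.0634), radius l
centre 2 = (0.2077·cos120.0°, 0.2077·sin120.0°, -0.0260) = (-0.1039, 0.1799, -0.0260)
centre 3 = (0.1749·cos240.0°, 0.1749·sin240.0°, -0.0964) = (-0.0875, -0.1515, -0.0964)
eliminate P² terms by subtracting sphere 1 from 2 and 3
[-0.5996 0.3598 0.0747]·P = 0.0014;  [-0.5668 -0.3030 -0.0661]·P = -0.0025
Cramer: x(z) = 0.0012-0.0029z;  y(z) = 0.0060-0.2125z
quadratic in z: (1.0452)z²+(0.1254)z+(-0.0364)=0, √Δ=0.4099 → z ∈ {-0.2561, 0.1361}; z = -0.2561 (taking z<0)
x = 0.0020, y = 0.0604

(0.0020, 0.0604, -0.2561)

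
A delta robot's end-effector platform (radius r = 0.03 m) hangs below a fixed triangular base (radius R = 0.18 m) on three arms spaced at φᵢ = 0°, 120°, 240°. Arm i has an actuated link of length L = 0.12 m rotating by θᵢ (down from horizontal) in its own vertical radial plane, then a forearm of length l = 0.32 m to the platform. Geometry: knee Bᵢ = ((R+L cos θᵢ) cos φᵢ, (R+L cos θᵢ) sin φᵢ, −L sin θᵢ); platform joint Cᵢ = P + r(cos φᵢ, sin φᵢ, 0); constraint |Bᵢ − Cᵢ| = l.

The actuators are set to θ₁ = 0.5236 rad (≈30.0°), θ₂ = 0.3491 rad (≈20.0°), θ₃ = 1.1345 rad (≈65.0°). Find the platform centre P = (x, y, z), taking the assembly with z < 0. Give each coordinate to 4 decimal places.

(0.0251, 0.0710, -0.2721)

arm 1 at φ=0.0°: ρ1 = 0.2539;  S1 = (0.2539, 0.0000, -0.0600)
arm 2 at φ=120.0°: ρ2 = 0.2628;  S2 = (-0.1314, 0.2276, -0.0410)
φ3=240.0°: virtual centre (-0.1004, -0.1738, -0.1088), radius l
eliminate P² terms by subtracting sphere 1 from 2 and 3
[-0.7706 0.4551 0.0379]·P = 0.0027;  [-0.7086 -0.3476 -0.0975]·P = -0.0160
Cramer: x(z) = 0.0107-0.0529z;  y(z) = 0.0240-0.1728z
sphere 1 gives Az²+Bz+C=0 with A=1.0326, B=0.1374, C=-0.0391;  B²−4AC=0.1803;  roots -0.2721, 0.1391;  negative root z = -0.2721
x = 0.0251, y = 0.0710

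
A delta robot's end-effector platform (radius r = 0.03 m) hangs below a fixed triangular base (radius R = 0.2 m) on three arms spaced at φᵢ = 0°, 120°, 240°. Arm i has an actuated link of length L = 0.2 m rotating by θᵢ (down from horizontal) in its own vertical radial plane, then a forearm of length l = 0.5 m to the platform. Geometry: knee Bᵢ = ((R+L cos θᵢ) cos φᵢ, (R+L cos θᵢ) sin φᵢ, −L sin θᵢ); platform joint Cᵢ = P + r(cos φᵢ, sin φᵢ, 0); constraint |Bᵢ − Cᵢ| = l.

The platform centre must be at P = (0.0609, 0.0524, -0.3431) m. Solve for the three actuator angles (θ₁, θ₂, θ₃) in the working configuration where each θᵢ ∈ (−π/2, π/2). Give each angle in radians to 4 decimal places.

θ₁ = -0.2615, θ₂ = 0.0002, θ₃ = 0.4362

rotate P by −φ1: (0.0609, 0.0524, -0.3431)
  e−x'=0.1091;  (l²−L²−(e−x')²−y'²−z²)/2L = 0.1941
  θ1 = atan2(B,A) + arccos(C/0.3600) = -0.2615
rotate P by −φ2: (0.0149, -0.0789, -0.3431)
  e−x'=0.1551;  (l²−L²−(e−x')²−y'²−z²)/2L = 0.1550
  √(A²+B²)=0.3765;  θ2 = -1.1463+1.1465 ≈ 0.0002
φ3=240.0° → target in arm frame (-0.0758, 0.0265)
  A cos θ + B sin θ = C:  0.2458·cos θ + -0.3431·sin θ = 0.0779
  √(A²+B²)=0.4221;  θ3 = -0.9491+1.3853 ≈ 0.4362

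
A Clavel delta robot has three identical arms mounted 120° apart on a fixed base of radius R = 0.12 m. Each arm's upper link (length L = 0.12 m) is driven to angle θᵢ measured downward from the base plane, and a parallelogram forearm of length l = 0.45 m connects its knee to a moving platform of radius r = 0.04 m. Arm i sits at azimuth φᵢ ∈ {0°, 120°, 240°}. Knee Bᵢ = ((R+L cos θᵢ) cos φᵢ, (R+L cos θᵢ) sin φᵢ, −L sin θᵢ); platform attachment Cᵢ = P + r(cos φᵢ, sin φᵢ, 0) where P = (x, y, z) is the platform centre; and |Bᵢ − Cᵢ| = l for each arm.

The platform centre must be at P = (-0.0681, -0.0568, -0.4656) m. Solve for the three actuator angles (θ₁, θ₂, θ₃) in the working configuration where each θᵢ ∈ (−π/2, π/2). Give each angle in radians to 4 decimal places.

arm 1 (φ=0.0°): x'=-0.0681, y'=-0.0568
  A=0.1481, B=-0.4656, C=(l²−L²−A²−y'²−z²)/(2L)=-0.2243
  √(A²+B²)=0.4886;  θ1 = -1.2628+2.0479 ≈ 0.7850
arm 2 (φ=120.0°): x'=-0.0151, y'=0.0874
  A=0.0951, B=-0.4656, C=(l²−L²−A²−y'²−z²)/(2L)=-0.1890
  θ2 = atan2(B,A) + arccos(C/0.4752) = 0.6107
rotate P by −φ3: (0.0832, -0.0306, -0.4656)
  e−x'=-0.0032;  (l²−L²−(e−x')²−y'²−z²)/2L = -0.1235
  √(A²+B²)=0.4656;  θ3 = -1.5778+1.8391 ≈ 0.2614

θ₁ = 0.7850, θ₂ = 0.6107, θ₃ = 0.2614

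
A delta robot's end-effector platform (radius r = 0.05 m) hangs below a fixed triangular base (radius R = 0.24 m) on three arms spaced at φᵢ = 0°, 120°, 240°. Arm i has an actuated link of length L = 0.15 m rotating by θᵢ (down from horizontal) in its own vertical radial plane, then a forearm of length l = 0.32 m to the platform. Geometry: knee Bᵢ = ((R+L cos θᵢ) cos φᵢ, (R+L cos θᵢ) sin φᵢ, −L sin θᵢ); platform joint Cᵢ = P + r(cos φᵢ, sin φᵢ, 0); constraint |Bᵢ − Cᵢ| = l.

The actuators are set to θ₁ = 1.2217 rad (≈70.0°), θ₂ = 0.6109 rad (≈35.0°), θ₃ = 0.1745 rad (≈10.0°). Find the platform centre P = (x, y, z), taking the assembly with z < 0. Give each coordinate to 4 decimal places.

(-0.0758, -0.0254, -0.1758)

S1 = (0.2413·cos0.0°, 0.2413·sin0.0°, -0.1410) = (0.2413, 0.0000, -0.1410)
arm 2 at φ=120.0°: ρ2 = 0.3129;  S2 = (-0.1564, 0.2710, -0.0860)
S3 = (0.3377·cos240.0°, 0.3377·sin240.0°, -0.0260) = (-0.1689, -0.2925, -0.0260)
|S₂|²−|S₁|² = 0.0272;  |S₃|²−|S₁|² = 0.0366
plane₁₂: -0.7955x+0.5419y+0.1098z = 0.0272
Cramer: x(z) = -0.0393+0.2075z;  y(z) = -0.0075+0.1019z
sphere 1 gives Az²+Bz+C=0 with A=1.0534, B=0.1639, C=-0.0037;  B²−4AC=0.0426;  roots -0.1758, 0.0202;  negative root z = -0.1758
x = -0.0758, y = -0.0254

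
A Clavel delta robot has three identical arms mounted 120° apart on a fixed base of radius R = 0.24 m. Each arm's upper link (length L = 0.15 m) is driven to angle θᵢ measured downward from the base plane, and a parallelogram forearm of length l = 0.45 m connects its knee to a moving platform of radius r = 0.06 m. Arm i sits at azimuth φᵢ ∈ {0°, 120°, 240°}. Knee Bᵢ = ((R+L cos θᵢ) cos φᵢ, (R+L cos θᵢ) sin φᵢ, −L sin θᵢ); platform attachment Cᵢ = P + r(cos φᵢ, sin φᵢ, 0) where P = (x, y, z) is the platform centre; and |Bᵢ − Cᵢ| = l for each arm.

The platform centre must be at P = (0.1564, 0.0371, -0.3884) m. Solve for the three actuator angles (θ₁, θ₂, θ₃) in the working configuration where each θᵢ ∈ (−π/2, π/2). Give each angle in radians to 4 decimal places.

θ₁ = -0.1746, θ₂ = 0.8728, θ₃ = 1.1346

arm 1 (φ=0.0°): x'=0.1564, y'=0.0371
  A=0.0236, B=-0.3884, C=(l²−L²−A²−y'²−z²)/(2L)=0.0907
  √(A²+B²)=0.3891;  θ1 = -1.5101+1.3355 ≈ -0.1746
φ2=120.0° → target in arm frame (-0.0461, -0.1540)
  e−x'=0.2261;  (l²−L²−(e−x')²−y'²−z²)/2L = -0.1523
  γ=atan2(-0.3884,0.2261)=-1.0437;  ψ=arccos(-0.3388)=1.9164;  θ2=γ+ψ≈0.8728
φ3=240.0° → target in arm frame (-0.1103, 0.1169)
  A cos θ + B sin θ = C:  0.2903·cos θ + -0.3884·sin θ = -0.2294
  γ=atan2(-0.3884,0.2903)=-0.9289;  ψ=arccos(-0.4730)=2.0635;  θ3=γ+ψ≈1.1346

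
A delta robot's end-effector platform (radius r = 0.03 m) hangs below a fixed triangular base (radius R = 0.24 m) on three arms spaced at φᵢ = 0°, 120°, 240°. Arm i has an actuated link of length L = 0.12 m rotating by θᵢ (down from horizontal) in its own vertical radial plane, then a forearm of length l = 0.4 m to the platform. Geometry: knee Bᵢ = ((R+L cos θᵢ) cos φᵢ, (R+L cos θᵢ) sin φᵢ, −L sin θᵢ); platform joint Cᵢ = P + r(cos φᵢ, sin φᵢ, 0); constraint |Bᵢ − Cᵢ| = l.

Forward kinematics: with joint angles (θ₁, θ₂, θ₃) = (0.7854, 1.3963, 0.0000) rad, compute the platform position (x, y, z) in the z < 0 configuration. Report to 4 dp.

arm 1 at φ=0.0°: e+L cos θ1 = 0.2949;  centre 1 = (0.2949, 0.0000, -0.0849)
φ2=120.0°: virtual centre (-0.1154, 0.1999, -0.1182), radius l
φ3=240.0°: virtual centre (-0.1650, -0.2858, 0.0000), radius l
subtract pairs → two planes through P
plane₁₂: -0.8205x+0.3998y+-0.0666z = -0.0269
det = 0.8367;  x = 0.0113+0.0356z,  y = -0.0440+0.2397z
into |P−centre ₁|² = l²: 1.0587z² + 0.1284z + -0.0705 = 0;  Δ = 0.3149;  z = -0.3257 or 0.2044 → z<0 root = -0.3257
x = -0.0003, y = -0.1221

(-0.0003, -0.1221, -0.3257)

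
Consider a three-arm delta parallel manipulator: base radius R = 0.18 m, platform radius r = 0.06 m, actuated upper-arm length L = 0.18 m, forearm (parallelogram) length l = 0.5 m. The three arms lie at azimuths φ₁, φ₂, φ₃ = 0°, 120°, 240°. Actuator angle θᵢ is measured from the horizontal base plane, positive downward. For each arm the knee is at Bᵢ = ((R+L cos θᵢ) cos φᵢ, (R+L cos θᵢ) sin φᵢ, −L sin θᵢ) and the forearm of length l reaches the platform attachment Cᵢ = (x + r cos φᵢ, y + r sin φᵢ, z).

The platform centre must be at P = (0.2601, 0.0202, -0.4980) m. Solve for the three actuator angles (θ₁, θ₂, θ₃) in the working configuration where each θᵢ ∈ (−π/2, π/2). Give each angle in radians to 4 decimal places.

θ₁ = 0.0000, θ₂ = 1.2220, θ₃ = 1.3092

arm 1 (φ=0.0°): x'=0.2601, y'=0.0202
  A cos θ + B sin θ = C:  -0.1401·cos θ + -0.4980·sin θ = -0.1401
  θ1 = atan2(B,A) + arccos(C/0.5173) = 0.0000
φ2=120.0° → target in arm frame (-0.1126, -0.2354)
  A=0.2326, B=-0.4980, C=(l²−L²−A²−y'²−z²)/(2L)=-0.3885
  γ=atan2(-0.4980,0.2326)=-1.1339;  ψ=arccos(-0.7069)=2.3560;  θ2=γ+ψ≈1.2220
arm 3 (φ=240.0°): x'=-0.1475, y'=0.2152
  A=0.2675, B=-0.4980, C=(l²−L²−A²−y'²−z²)/(2L)=-0.4119
  θ3 = atan2(B,A) + arccos(C/0.5653) = 1.3092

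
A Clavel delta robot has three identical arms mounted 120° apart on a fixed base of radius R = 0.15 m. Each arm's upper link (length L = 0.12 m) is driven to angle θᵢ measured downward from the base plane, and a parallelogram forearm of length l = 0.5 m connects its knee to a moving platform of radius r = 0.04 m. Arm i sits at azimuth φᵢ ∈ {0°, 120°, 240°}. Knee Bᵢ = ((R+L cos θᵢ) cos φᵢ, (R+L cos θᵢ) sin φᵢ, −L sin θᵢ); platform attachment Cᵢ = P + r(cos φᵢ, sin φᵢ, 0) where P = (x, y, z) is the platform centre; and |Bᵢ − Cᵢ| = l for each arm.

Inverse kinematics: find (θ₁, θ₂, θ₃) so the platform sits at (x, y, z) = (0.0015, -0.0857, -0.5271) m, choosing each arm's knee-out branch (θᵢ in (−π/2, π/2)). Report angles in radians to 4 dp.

θ₁ = 0.6980, θ₂ = 0.9600, θ₃ = 0.4363

arm 1 (φ=0.0°): x'=0.0015, y'=-0.0857
  A cos θ + B sin θ = C:  0.1085·cos θ + -0.5271·sin θ = -0.2556
  √(A²+B²)=0.5382;  θ1 = -1.3678+2.0658 ≈ 0.6980
rotate P by −φ2: (-0.0750, 0.0416, -0.5271)
  A cos θ + B sin θ = C:  0.1850·cos θ + -0.5271·sin θ = -0.3257
  √(A²+B²)=0.5586;  θ2 = -1.2333+2.1933 ≈ 0.9600
rotate P by −φ3: (0.0735, 0.0441, -0.5271)
  A=0.0365, B=-0.5271, C=(l²−L²−A²−y'²−z²)/(2L)=-0.1897
  γ=atan2(-0.5271,0.0365)=-1.5016;  ψ=arccos(-0.3590)=1.9379;  θ3=γ+ψ≈0.4363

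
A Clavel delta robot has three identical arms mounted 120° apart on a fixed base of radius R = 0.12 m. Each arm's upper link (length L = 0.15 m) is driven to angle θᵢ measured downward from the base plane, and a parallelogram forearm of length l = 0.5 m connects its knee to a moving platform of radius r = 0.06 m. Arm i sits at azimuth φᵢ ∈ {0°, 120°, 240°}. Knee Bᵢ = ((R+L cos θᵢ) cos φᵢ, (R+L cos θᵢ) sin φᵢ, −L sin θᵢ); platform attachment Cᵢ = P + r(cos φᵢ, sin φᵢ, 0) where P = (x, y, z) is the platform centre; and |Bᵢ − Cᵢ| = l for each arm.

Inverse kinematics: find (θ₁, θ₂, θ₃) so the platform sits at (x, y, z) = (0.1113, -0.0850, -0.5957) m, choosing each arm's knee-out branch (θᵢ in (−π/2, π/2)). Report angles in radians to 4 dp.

arm 1 (φ=0.0°): x'=0.1113, y'=-0.0850
  e−x'=-0.0513;  (l²−L²−(e−x')²−y'²−z²)/2L = -0.4574
  θ1 = atan2(B,A) + arccos(C/0.5979) = 0.7851
arm 2 (φ=120.0°): x'=-0.1293, y'=-0.0539
  e−x'=0.1893;  (l²−L²−(e−x')²−y'²−z²)/2L = -0.5536
  γ=atan2(-0.5957,0.1893)=-1.2632;  ψ=arccos(-0.8857)=2.6588;  θ2=γ+ψ≈1.3957
rotate P by −φ3: (0.0180, 0.1389, -0.5957)
  e−x'=0.0420;  (l²−L²−(e−x')²−y'²−z²)/2L = -0.4947
  θ3 = atan2(B,A) + arccos(C/0.5972) = 1.0467

θ₁ = 0.7851, θ₂ = 1.3957, θ₃ = 1.0467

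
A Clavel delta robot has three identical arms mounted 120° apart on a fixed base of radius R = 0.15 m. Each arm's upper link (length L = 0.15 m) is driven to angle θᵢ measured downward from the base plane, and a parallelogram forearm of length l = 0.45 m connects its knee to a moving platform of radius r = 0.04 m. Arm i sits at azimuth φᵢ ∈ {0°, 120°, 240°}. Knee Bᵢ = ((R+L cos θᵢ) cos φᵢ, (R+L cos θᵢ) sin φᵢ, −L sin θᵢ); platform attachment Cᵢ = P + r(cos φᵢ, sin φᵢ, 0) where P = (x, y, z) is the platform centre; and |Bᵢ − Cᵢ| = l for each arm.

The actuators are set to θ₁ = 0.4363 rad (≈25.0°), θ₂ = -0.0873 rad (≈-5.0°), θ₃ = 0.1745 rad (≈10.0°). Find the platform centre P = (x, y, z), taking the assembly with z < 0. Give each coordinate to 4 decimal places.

(-0.0626, 0.0343, -0.3891)

φ1=0.0°: virtual centre (0.2459, 0.0000, -0.0634), radius l
centre 2 = (0.2594·cos120.0°, 0.2594·sin120.0°, 0.0131) = (-0.1297, 0.2247, 0.0131)
arm 3 at φ=240.0°: (R−r)+L cos θ3 = 0.2577;  centre 3 = (-0.1289, -0.2232, -0.0260)
subtract pairs → two planes through P
linear system: -0.7513x+0.4493y = 0.0030−0.1529z; -0.7496x+-0.4464y = 0.0026−0.0747z
Cramer: x(z) = -0.0037+0.1515z;  y(z) = 0.0004-0.0871z
quadratic in z: (1.0305)z²+(0.0511)z+(-0.1362)=0, √Δ=0.7509 → z ∈ {-0.3891, 0.3396}; z = -0.3891 (taking z<0)
x = -0.0626, y = 0.0343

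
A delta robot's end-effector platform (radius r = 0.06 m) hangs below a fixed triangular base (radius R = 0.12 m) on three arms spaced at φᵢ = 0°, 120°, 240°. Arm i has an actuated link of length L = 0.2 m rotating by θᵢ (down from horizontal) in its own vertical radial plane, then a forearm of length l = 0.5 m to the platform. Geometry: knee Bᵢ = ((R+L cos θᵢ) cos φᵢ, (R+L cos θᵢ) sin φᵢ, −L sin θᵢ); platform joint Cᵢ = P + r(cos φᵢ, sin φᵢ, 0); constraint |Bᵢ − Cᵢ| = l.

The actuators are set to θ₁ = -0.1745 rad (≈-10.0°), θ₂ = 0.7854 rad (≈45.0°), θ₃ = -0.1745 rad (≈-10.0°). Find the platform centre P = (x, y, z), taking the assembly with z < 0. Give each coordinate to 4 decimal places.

(0.1125, -0.1949, -0.4025)

φ1=0.0°: virtual centre (0.2570, 0.0000, 0.0347), radius l
O2 = (0.2014·cos120.0°, 0.2014·sin120.0°, -0.1414) = (-0.1007, 0.1744, -0.1414)
φ3=240.0°: virtual centre (-0.1285, -0.2225, 0.0347), radius l
subtract pairs → two planes through P
linear system: -0.7153x+0.3489y = -0.0067−-0.3523z; -0.7709x+-0.4451y = 0.0000−0.0000z
det = 0.5873;  x = 0.0051+-0.2670z,  y = -0.0087+0.4624z
quadratic in z: (1.2851)z²+(0.0570)z+(-0.1853)=0, √Δ=0.9775 → z ∈ {-0.4025, 0.3582}; z = -0.4025 (taking z<0)
x = 0.1125, y = -0.1949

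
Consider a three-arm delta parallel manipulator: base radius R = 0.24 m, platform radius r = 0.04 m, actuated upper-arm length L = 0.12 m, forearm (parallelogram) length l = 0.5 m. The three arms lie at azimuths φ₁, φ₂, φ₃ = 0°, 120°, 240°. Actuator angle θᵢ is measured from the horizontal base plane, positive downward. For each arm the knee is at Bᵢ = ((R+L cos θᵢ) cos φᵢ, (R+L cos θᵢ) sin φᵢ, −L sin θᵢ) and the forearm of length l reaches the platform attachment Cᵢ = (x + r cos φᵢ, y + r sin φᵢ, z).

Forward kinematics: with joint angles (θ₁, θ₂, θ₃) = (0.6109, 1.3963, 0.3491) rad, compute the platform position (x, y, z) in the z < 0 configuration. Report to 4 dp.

(0.0379, -0.1233, -0.4775)

arm 1 at φ=0.0°: (R−r)+L cos θ1 = 0.2983;  centre 1 = (0.2983, 0.0000, -0.0688)
centre 2 = (0.2208·cos120.0°, 0.2208·sin120.0°, -0.1182) = (-0.1104, 0.1912, -0.1182)
arm 3 at φ=240.0°: (R−r)+L cos θ3 = 0.3128;  centre 3 = (-0.1564, -0.2709, -0.0410)
|centre ₂|²−|centre ₁|² = -0.0310;  |centre ₃|²−|centre ₁|² = 0.0058
plane₁₂: -0.8174x+0.3825y+-0.0987z = -0.0310
Cramer: x(z) = 0.0184-0.0407z;  y(z) = -0.0416+0.1710z
into |P−centre ₁|² = l²: 1.0309z² + 0.1462z + -0.1652 = 0;  Δ = 0.7026;  z = -0.4775 or 0.3356 → z<0 root = -0.4775
x = 0.0379, y = -0.1233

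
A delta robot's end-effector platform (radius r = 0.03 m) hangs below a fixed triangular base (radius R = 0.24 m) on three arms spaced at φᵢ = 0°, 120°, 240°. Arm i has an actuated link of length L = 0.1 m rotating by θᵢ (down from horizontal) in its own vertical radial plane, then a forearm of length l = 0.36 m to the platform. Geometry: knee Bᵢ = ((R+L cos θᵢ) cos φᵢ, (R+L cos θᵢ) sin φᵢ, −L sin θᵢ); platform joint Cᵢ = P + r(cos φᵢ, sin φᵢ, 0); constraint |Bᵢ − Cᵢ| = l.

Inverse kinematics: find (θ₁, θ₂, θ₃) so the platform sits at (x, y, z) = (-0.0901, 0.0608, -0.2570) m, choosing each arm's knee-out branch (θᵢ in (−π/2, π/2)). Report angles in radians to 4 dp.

θ₁ = 1.3964, θ₂ = -0.3488, θ₃ = 0.7852

φ1=0.0° → target in arm frame (-0.0901, 0.0608)
  e−x'=0.3001;  (l²−L²−(e−x')²−y'²−z²)/2L = -0.2010
  √(A²+B²)=0.3951;  θ1 = -0.7082+2.1046 ≈ 1.3964
φ2=120.0° → target in arm frame (0.0977, 0.0476)
  A=0.1123, B=-0.2570, C=(l²−L²−A²−y'²−z²)/(2L)=0.1934
  γ=atan2(-0.2570,0.1123)=-1.1588;  ψ=arccos(0.6894)=0.8101;  θ2=γ+ψ≈-0.3488
rotate P by −φ3: (-0.0076, -0.1084, -0.2570)
  A cos θ + B sin θ = C:  0.2176·cos θ + -0.2570·sin θ = -0.0278
  θ3 = atan2(B,A) + arccos(C/0.3368) = 0.7852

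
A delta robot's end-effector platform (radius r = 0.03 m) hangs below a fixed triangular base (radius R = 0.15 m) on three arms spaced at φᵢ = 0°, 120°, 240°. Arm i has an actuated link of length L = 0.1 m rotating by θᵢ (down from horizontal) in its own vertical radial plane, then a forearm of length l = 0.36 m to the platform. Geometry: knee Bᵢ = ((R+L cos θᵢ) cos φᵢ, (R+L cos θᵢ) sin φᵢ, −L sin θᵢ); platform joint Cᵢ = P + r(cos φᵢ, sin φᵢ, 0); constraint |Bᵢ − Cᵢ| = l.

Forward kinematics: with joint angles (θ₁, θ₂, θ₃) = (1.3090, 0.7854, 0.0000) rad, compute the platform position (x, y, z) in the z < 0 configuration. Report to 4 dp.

centre 1 = (0.1459·cos0.0°, 0.1459·sin0.0°, -0.0966) = (0.1459, 0.0000, -0.0966)
arm 2 at φ=120.0°: e+L cos θ2 = 0.1907;  centre 2 = (-0.0954, 0.1652, -0.0707)
arm 3 at φ=240.0°: e+L cos θ3 = 0.2200;  centre 3 = (-0.1100, -0.1905, 0.0000)
subtract pairs → two planes through P
linear system: -0.4825x+0.3303y = 0.0108−0.0518z; -0.5118x+-0.3811y = 0.0178−0.1932z
Cramer: x(z) = -0.0283+0.2367z;  y(z) = -0.0087+0.1891z
into |P−centre ₁|² = l²: 1.0918z² + 0.1074z + -0.0899 = 0;  Δ = 0.4040;  z = -0.3403 or 0.2419 → z<0 root = -0.3403
x = -0.1088, y = -0.0731

(-0.1088, -0.0731, -0.3403)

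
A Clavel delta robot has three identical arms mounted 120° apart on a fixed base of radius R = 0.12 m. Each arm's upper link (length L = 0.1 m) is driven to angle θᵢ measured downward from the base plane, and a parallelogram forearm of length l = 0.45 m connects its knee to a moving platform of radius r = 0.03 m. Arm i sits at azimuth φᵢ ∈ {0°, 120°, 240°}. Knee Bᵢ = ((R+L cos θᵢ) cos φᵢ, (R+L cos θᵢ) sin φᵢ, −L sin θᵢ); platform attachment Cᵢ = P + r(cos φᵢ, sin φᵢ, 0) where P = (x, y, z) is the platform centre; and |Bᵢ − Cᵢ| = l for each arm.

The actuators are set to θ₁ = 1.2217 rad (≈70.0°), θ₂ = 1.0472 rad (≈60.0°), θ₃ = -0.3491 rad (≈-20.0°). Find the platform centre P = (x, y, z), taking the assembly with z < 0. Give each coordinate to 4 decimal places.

φ1=0.0°: virtual centre (0.1242, 0.0000, -0.0940), radius l
centre 2 = (0.1400·cos120.0°, 0.1400·sin120.0°, -0.0866) = (-0.0700, 0.1212, -0.0866)
arm 3 at φ=240.0°: ρ3 = 0.1840;  centre 3 = (-0.0920, -0.1593, 0.0342)
eliminate P² terms by subtracting sphere 1 from 2 and 3
plane₁₂: -0.3884x+0.2425y+0.0147z = 0.0028
Cramer: x(z) = -0.0154+0.2924z;  y(z) = -0.0129+0.4077z
sphere 1 gives Az²+Bz+C=0 with A=1.2517, B=0.0958, C=-0.1740;  B²−4AC=0.8805;  roots -0.4131, 0.3366;  negative root z = -0.4131
x = -0.1362, y = -0.1813

(-0.1362, -0.1813, -0.4131)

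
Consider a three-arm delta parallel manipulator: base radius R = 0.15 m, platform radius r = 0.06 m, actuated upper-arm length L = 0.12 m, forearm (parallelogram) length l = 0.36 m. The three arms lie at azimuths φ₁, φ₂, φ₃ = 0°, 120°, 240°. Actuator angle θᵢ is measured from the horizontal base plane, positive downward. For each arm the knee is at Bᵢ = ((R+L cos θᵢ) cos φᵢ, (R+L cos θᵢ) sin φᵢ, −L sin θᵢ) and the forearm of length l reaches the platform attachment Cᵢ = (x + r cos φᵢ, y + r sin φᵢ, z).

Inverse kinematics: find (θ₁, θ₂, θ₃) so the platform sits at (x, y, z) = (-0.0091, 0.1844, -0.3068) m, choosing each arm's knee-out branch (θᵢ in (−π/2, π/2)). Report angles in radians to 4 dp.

φ1=0.0° → target in arm frame (-0.0091, 0.1844)
  e−x'=0.0991;  (l²−L²−(e−x')²−y'²−z²)/2L = -0.0948
  √(A²+B²)=0.3224;  θ1 = -1.2584+1.8692 ≈ 0.6109
rotate P by −φ2: (0.1642, -0.0843, -0.3068)
  A=-0.0742, B=-0.3068, C=(l²−L²−A²−y'²−z²)/(2L)=0.0352
  γ=atan2(-0.3068,-0.0742)=-1.8082;  ψ=arccos(0.1116)=1.4590;  θ2=γ+ψ≈-0.3492
arm 3 (φ=240.0°): x'=-0.1551, y'=-0.1001
  e−x'=0.2451;  (l²−L²−(e−x')²−y'²−z²)/2L = -0.2043
  γ=atan2(-0.3068,0.2451)=-0.8966;  ψ=arccos(-0.5203)=2.1180;  θ3=γ+ψ≈1.2214

θ₁ = 0.6109, θ₂ = -0.3492, θ₃ = 1.2214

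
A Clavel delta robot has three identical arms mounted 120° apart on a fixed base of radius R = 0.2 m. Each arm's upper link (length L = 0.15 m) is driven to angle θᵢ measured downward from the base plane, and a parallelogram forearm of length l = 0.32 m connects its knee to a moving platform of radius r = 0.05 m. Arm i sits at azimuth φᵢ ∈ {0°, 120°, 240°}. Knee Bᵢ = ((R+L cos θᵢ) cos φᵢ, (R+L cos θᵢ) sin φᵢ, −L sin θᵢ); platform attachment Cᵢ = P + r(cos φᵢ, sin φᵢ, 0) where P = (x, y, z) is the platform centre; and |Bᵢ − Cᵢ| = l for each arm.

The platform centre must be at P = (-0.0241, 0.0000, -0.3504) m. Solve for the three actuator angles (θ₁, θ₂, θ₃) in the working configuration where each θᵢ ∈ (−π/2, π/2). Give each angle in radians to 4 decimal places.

θ₁ = 1.1344, θ₂ = 0.9597, θ₃ = 0.9597

φ1=0.0° → target in arm frame (-0.0241, 0.0000)
  A cos θ + B sin θ = C:  0.1741·cos θ + -0.3504·sin θ = -0.2440
  θ1 = atan2(B,A) + arccos(C/0.3913) = 1.1344
arm 2 (φ=120.0°): x'=0.0120, y'=0.0209
  e−x'=0.1380;  (l²−L²−(e−x')²−y'²−z²)/2L = -0.2078
  √(A²+B²)=0.3766;  θ2 = -1.1957+2.1554 ≈ 0.9597
arm 3 (φ=240.0°): x'=0.0121, y'=-0.0209
  e−x'=0.1380;  (l²−L²−(e−x')²−y'²−z²)/2L = -0.2078
  θ3 = atan2(B,A) + arccos(C/0.3766) = 0.9597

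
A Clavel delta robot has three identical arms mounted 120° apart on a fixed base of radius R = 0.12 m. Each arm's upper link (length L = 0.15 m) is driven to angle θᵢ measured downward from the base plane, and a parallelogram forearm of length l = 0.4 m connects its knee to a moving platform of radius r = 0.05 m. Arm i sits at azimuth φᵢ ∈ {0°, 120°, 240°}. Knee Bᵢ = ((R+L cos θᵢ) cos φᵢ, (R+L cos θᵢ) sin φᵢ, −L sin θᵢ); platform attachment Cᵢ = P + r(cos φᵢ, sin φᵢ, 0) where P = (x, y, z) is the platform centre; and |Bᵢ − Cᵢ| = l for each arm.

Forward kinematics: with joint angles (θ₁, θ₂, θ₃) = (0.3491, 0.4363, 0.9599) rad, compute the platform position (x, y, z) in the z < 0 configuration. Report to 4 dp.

arm 1 at φ=0.0°: ρ1 = 0.2110;  S1 = (0.2110, 0.0000, -0.0513)
arm 2 at φ=120.0°: ρ2 = 0.2059;  S2 = (-0.1030, 0.1784, -0.0634)
arm 3 at φ=240.0°: ρ3 = 0.1560;  S3 = (-0.0780, -0.1351, -0.1229)
eliminate P² terms by subtracting sphere 1 from 2 and 3
[-0.6279 0.3567 -0.0242]·P = -0.0007;  [-0.5779 -0.2703 -0.1431]·P = -0.0077
det = 0.3758;  x = 0.0078+-0.1532z,  y = 0.0118+-0.2019z
into |P−S₁|² = l²: 1.0643z² + 0.1601z + -0.1160 = 0;  Δ = 0.5193;  z = -0.4138 or 0.2633 → z<0 root = -0.4138
x = 0.0712, y = 0.0953

(0.0712, 0.0953, -0.4138)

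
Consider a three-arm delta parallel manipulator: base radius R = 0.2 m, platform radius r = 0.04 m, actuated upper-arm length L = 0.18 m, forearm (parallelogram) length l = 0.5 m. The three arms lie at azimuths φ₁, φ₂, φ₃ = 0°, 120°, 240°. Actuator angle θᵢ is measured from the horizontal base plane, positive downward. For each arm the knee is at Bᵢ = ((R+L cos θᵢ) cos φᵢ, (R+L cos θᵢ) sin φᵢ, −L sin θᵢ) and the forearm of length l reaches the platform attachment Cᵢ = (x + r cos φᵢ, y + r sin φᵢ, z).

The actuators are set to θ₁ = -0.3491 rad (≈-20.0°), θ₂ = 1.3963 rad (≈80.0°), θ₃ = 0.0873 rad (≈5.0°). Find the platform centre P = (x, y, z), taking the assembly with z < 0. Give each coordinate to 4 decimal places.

(0.1765, -0.2088, -0.3663)

φ1=0.0°: virtual centre (0.3291, 0.0000, 0.0616), radius l
arm 2 at φ=120.0°: (R−r)+L cos θ2 = 0.1913;  centre 2 = (-0.0956, 0.1656, -0.1773)
φ3=240.0°: virtual centre (-0.1697, -0.2939, -0.0157), radius l
subtract pairs → two planes through P
linear system: -0.8495x+0.3313y = -0.0441−-0.4777z; -0.9976x+-0.5877y = 0.0033−-0.1545z
det = 0.8297;  x = 0.0300+-0.4000z,  y = -0.0564+0.4161z
sphere 1 gives Az²+Bz+C=0 with A=1.3332, B=0.0693, C=-0.1535;  B²−4AC=0.8235;  roots -0.3663, 0.3143;  negative root z = -0.3663
x = 0.1765, y = -0.2088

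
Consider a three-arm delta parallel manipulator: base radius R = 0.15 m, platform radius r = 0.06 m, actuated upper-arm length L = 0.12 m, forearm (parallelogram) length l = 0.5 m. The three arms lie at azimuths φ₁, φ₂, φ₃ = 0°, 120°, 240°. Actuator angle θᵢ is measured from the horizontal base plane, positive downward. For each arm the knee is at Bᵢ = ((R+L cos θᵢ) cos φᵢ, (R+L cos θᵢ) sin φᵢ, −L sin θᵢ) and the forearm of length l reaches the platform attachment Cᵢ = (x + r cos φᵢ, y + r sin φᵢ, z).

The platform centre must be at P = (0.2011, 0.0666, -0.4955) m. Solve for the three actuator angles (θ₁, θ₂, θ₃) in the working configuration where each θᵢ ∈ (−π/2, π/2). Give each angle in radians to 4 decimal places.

θ₁ = 0.0003, θ₂ = 0.8728, θ₃ = 1.2218

φ1=0.0° → target in arm frame (0.2011, 0.0666)
  A=-0.1111, B=-0.4955, C=(l²−L²−A²−y'²−z²)/(2L)=-0.1112
  √(A²+B²)=0.5078;  θ1 = -1.7914+1.7917 ≈ 0.0003
φ2=120.0° → target in arm frame (-0.0429, -0.2075)
  A=0.1329, B=-0.4955, C=(l²−L²−A²−y'²−z²)/(2L)=-0.2942
  γ=atan2(-0.4955,0.1329)=-1.3088;  ψ=arccos(-0.5735)=2.1816;  θ2=γ+ψ≈0.8728
arm 3 (φ=240.0°): x'=-0.1582, y'=0.1409
  e−x'=0.2482;  (l²−L²−(e−x')²−y'²−z²)/2L = -0.3807
  γ=atan2(-0.4955,0.2482)=-1.1064;  ψ=arccos(-0.6870)=2.3282;  θ3=γ+ψ≈1.2218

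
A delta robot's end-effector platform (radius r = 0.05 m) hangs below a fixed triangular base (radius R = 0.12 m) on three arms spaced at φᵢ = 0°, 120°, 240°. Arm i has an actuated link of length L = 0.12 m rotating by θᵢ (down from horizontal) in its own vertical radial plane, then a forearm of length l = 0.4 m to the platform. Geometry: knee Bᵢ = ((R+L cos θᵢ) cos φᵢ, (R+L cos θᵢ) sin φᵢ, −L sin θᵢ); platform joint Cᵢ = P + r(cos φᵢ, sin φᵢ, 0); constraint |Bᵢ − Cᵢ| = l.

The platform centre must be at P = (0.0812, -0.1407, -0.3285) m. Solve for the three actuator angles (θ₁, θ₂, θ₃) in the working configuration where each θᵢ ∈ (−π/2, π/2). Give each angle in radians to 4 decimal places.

θ₁ = -0.2612, θ₂ = 0.7859, θ₃ = -0.2615

rotate P by −φ1: (0.0812, -0.1407, -0.3285)
  e−x'=-0.0112;  (l²−L²−(e−x')²−y'²−z²)/2L = 0.0740
  γ=atan2(-0.3285,-0.0112)=-1.6049;  ψ=arccos(0.2252)=1.3436;  θ1=γ+ψ≈-0.2612
arm 2 (φ=120.0°): x'=-0.1624, y'=0.0000
  A cos θ + B sin θ = C:  0.2324·cos θ + -0.3285·sin θ = -0.0681
  θ2 = atan2(B,A) + arccos(C/0.4024) = 0.7859
φ3=240.0° → target in arm frame (0.0812, 0.1407)
  A cos θ + B sin θ = C:  -0.0112·cos θ + -0.3285·sin θ = 0.0741
  γ=atan2(-0.3285,-0.0112)=-1.6050;  ψ=arccos(0.2253)=1.3435;  θ3=γ+ψ≈-0.2615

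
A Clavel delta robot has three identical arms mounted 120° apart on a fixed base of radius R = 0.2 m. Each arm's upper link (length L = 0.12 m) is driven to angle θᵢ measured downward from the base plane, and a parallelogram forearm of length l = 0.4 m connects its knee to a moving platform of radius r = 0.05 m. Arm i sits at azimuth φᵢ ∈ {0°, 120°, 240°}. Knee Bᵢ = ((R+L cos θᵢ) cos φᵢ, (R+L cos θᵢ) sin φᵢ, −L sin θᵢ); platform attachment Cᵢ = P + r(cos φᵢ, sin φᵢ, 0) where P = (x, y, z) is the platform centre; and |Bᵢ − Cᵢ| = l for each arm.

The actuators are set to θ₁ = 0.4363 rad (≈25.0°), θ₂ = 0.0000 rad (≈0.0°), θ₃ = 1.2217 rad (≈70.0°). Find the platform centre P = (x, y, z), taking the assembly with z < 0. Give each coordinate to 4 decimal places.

(0.0286, 0.1314, -0.3503)

φ1=0.0°: virtual centre (0.2588, 0.0000, -0.0507), radius l
O2 = (0.2700·cos120.0°, 0.2700·sin120.0°, 0.0000) = (-0.1350, 0.2338, 0.0000)
φ3=240.0°: virtual centre (-0.0955, -0.1655, -0.1128), radius l
subtract pairs → two planes through P
linear system: -0.7875x+0.4677y = 0.0034−0.1014z; -0.7086x+-0.3309y = -0.0203−-0.1241z
det = 0.5920;  x = 0.0142+-0.0413z,  y = 0.0311+-0.2865z
quadratic in z: (1.0838)z²+(0.1039)z+(-0.0966)=0, √Δ=0.6555 → z ∈ {-0.3503, 0.2545}; z = -0.3503 (taking z<0)
x = 0.0286, y = 0.1314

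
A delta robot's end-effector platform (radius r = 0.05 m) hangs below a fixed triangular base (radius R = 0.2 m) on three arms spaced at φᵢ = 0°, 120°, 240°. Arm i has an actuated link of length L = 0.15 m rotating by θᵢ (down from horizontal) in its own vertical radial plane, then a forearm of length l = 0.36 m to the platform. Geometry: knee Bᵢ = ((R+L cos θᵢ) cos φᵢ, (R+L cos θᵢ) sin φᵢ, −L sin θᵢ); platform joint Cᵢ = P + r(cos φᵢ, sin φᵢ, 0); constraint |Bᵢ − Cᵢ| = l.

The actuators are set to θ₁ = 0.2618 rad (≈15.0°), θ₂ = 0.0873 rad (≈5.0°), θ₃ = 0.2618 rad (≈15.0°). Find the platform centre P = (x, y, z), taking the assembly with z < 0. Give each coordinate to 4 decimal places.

(-0.0075, 0.0130, -0.2337)

φ1=0.0°: virtual centre (0.2949, 0.0000, -0.0388), radius l
φ2=120.0°: virtual centre (-0.1497, 0.2593, -0.0131), radius l
φ3=240.0°: virtual centre (-0.1474, -0.2554, -0.0388), radius l
eliminate P² terms by subtracting sphere 1 from 2 and 3
[-0.8892 0.5186 0.0515]·P = 0.0014;  [-0.8847 -0.5108 0.0000]·P = 0.0000
det = 0.9130;  x = -0.0008+0.0288z,  y = 0.0013+-0.0499z
quadratic in z: (1.0033)z²+(0.0605)z+(-0.0407)=0, √Δ=0.4086 → z ∈ {-0.2337, 0.1735}; z = -0.2337 (taking z<0)
x = -0.0075, y = 0.0130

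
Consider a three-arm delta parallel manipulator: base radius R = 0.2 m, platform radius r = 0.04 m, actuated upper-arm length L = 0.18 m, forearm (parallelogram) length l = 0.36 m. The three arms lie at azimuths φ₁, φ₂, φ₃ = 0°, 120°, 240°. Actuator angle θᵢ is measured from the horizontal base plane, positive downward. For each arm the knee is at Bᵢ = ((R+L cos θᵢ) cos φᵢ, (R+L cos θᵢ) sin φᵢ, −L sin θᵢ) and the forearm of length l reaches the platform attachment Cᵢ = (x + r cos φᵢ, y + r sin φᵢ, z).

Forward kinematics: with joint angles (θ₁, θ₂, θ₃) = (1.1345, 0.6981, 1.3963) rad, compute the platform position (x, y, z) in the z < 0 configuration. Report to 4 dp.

(-0.0101, 0.0981, -0.4068)

S1 = (0.2361·cos0.0°, 0.2361·sin0.0°, -0.1631) = (0.2361, 0.0000, -0.1631)
arm 2 at φ=120.0°: ρ2 = 0.2979;  S2 = (-0.1489, 0.2580, -0.1157)
S3 = (0.1913·cos240.0°, 0.1913·sin240.0°, -0.1773) = (-0.0956, -0.1656, -0.1773)
subtract pairs → two planes through P
linear system: -0.7700x+0.5160y = 0.0198−0.0949z; -0.6634x+-0.3313y = -0.0143−-0.0283z
det = 0.5974;  x = 0.0014+0.0282z,  y = 0.0405+-0.1418z
sphere 1 gives Az²+Bz+C=0 with A=1.0209, B=0.3016, C=-0.0463;  B²−4AC=0.2800;  roots -0.4068, 0.1114;  negative root z = -0.4068
x = -0.0101, y = 0.0981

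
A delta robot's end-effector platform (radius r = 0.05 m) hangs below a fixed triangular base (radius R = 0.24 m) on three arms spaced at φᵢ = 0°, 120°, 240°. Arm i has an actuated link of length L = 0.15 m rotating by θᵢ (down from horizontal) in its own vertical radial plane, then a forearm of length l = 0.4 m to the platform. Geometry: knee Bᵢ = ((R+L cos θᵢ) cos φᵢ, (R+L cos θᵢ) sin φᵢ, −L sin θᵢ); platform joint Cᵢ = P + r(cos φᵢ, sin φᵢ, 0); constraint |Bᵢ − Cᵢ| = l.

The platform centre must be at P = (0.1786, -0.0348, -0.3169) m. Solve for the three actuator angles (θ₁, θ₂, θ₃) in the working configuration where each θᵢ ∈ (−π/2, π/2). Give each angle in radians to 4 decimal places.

θ₁ = -0.3491, θ₂ = 1.3964, θ₃ = 1.1349

φ1=0.0° → target in arm frame (0.1786, -0.0348)
  A cos θ + B sin θ = C:  0.0114·cos θ + -0.3169·sin θ = 0.1191
  γ=atan2(-0.3169,0.0114)=-1.5348;  ψ=arccos(0.3756)=1.1857;  θ1=γ+ψ≈-0.3491
φ2=120.0° → target in arm frame (-0.1194, -0.1373)
  A cos θ + B sin θ = C:  0.3094·cos θ + -0.3169·sin θ = -0.2584
  θ2 = atan2(B,A) + arccos(C/0.4429) = 1.3964
φ3=240.0° → target in arm frame (-0.0592, 0.1721)
  e−x'=0.2492;  (l²−L²−(e−x')²−y'²−z²)/2L = -0.1821
  γ=atan2(-0.3169,0.2492)=-0.9045;  ψ=arccos(-0.4516)=2.0394;  θ3=γ+ψ≈1.1349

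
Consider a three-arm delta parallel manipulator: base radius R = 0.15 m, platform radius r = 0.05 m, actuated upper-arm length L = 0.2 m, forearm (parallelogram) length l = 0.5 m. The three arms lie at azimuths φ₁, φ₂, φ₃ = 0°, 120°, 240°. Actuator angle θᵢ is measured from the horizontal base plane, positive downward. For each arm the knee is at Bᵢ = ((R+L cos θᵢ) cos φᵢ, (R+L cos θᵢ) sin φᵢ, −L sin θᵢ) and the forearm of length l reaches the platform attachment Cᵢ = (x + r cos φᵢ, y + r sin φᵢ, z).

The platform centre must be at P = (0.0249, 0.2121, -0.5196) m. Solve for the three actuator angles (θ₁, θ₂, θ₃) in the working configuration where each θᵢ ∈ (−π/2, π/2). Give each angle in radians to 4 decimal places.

θ₁ = 0.6983, θ₂ = 0.2619, θ₃ = 1.2219

arm 1 (φ=0.0°): x'=0.0249, y'=0.2121
  A cos θ + B sin θ = C:  0.0751·cos θ + -0.5196·sin θ = -0.2765
  γ=atan2(-0.5196,0.0751)=-1.4273;  ψ=arccos(-0.5267)=2.1255;  θ1=γ+ψ≈0.6983
φ2=120.0° → target in arm frame (0.1712, -0.1276)
  A=-0.0712, B=-0.5196, C=(l²−L²−A²−y'²−z²)/(2L)=-0.2034
  γ=atan2(-0.5196,-0.0712)=-1.7070;  ψ=arccos(-0.3878)=1.9690;  θ2=γ+ψ≈0.2619
rotate P by −φ3: (-0.1961, -0.0845, -0.5196)
  A=0.2961, B=-0.5196, C=(l²−L²−A²−y'²−z²)/(2L)=-0.3870
  γ=atan2(-0.5196,0.2961)=-1.0528;  ψ=arccos(-0.6472)=2.2747;  θ3=γ+ψ≈1.2219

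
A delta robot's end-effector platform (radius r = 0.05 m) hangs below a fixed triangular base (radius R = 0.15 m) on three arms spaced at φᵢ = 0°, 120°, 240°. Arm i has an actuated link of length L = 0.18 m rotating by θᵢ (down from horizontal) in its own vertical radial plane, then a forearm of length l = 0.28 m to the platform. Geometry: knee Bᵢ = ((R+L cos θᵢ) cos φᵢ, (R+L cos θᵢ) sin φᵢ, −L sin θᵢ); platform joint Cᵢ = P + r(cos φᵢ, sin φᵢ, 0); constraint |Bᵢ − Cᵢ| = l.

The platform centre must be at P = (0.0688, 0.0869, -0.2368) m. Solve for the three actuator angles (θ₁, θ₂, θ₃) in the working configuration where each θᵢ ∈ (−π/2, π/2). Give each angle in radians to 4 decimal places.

φ1=0.0° → target in arm frame (0.0688, 0.0869)
  A cos θ + B sin θ = C:  0.0312·cos θ + -0.2368·sin θ = -0.0517
  γ=atan2(-0.2368,0.0312)=-1.4398;  ψ=arccos(-0.2163)=1.7888;  θ1=γ+ψ≈0.3490
rotate P by −φ2: (0.0409, -0.1030, -0.2368)
  A cos θ + B sin θ = C:  0.0591·cos θ + -0.2368·sin θ = -0.0672
  θ2 = atan2(B,A) + arccos(C/0.2441) = 0.5236
φ3=240.0° → target in arm frame (-0.1097, 0.0161)
  e−x'=0.2097;  (l²−L²−(e−x')²−y'²−z²)/2L = -0.1508
  θ3 = atan2(B,A) + arccos(C/0.3163) = 1.2217

θ₁ = 0.3490, θ₂ = 0.5236, θ₃ = 1.2217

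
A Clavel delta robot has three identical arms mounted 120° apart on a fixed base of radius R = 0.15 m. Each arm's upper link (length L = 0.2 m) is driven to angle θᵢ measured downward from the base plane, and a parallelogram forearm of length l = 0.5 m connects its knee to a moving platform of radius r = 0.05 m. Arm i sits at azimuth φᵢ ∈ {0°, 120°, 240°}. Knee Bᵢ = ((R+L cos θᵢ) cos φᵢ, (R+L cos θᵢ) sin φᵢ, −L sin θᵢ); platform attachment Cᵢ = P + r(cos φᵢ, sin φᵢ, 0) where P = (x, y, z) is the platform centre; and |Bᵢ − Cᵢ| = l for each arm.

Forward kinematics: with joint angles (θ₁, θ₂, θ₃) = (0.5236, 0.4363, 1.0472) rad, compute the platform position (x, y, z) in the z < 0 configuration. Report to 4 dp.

centre 1 = (0.2732·cos0.0°, 0.2732·sin0.0°, -0.1000) = (0.2732, 0.0000, -0.1000)
centre 2 = (0.2813·cos120.0°, 0.2813·sin120.0°, -0.0845) = (-0.1406, 0.2436, -0.0845)
arm 3 at φ=240.0°: e+L cos θ3 = 0.2000;  centre 3 = (-0.1000, -0.1732, -0.1732)
eliminate P² terms by subtracting sphere 1 from 2 and 3
linear system: -0.8277x+0.4872y = 0.0016−0.0310z; -0.7464x+-0.3464y = -0.0146−-0.1464z
det = 0.6503;  x = 0.0101+-0.0932z,  y = 0.0205+-0.2219z
sphere 1 gives Az²+Bz+C=0 with A=1.0579, B=0.2399, C=-0.1704;  B²−4AC=0.7785;  roots -0.5304, 0.3036;  negative root z = -0.5304
x = 0.0595, y = 0.1382

(0.0595, 0.1382, -0.5304)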